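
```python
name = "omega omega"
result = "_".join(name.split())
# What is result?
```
Trace:
  name='omega omega'
  name='omega omega', result='omega_omega'

Final answer: 'omega_omega'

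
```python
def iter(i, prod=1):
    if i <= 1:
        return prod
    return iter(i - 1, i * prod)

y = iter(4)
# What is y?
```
Call trace:
iter(i=4, prod=1)
  iter(i=3, prod=4)
    iter(i=2, prod=12)
      iter(i=1, prod=24)
      -> return 24
    -> return 24
  -> return 24
-> return 24

Final answer: 24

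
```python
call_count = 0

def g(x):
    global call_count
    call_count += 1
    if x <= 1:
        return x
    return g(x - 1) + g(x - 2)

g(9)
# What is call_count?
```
Call trace (a repeated sub-call is expanded the first time; later identical calls just restate its return value):
g(x=9)
  g(x=8)
    g(x=7)
      g(x=6)
        g(x=5)
          g(x=4)
            g(x=3)
              g(x=2)
                g(x=1)
                -> return 1
                g(x=0)
                -> return 0
              -> return 1
              g(x=1)
              -> return 1
            -> return 2
            g(x=2) -> return 1  (same call as traced above)
          -> return 3
          g(x=3) -> return 2  (same call as traced above)
        -> return 5
        g(x=4) -> return 3  (same call as traced above)
      -> return 8
      g(x=5) -> return 5  (same call as traced above)
    -> return 13
    g(x=6) -> return 8  (same call as traced above)
  -> return 21
  g(x=7) -> return 13  (same call as traced above)
-> return 34

call_count is incremented once per call, so count the calls in each subtree. Let C(x) = number of calls made by g(x).
C(0) = C(1) = 1 (base case, no recursion); C(x) = 1 + C(x - 1) + C(x - 2) otherwise.
C(2) = 1 + C(1) + C(0) = 1 + 1 + 1 = 3
C(3) = 1 + C(2) + C(1) = 1 + 3 + 1 = 5
C(4) = 1 + C(3) + C(2) = 1 + 5 + 3 = 9
C(5) = 1 + C(4) + C(3) = 1 + 9 + 5 = 15
C(6) = 1 + C(5) + C(4) = 1 + 15 + 9 = 25
C(7) = 1 + C(6) + C(5) = 1 + 25 + 15 = 41
C(8) = 1 + C(7) + C(6) = 1 + 41 + 25 = 67
C(9) = 1 + C(8) + C(7) = 1 + 67 + 41 = 109
call_count = C(9) = 109

Final answer: 109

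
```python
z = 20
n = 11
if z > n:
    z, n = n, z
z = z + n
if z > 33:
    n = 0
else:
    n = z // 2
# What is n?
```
Trace:
  z=20
  z=20, n=11
  z=11, n=20
  z=31, n=20
  z=31, n=15

Final answer: 15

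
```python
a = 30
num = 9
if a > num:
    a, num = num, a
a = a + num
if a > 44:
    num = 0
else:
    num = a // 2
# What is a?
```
Trace:
  a=30
  a=30, num=9
  a=9, num=30
  a=39, num=30
  a=39, num=19

Final answer: 39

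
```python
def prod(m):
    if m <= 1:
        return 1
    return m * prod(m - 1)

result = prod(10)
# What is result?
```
Call trace:
prod(m=10)
  prod(m=9)
    prod(m=8)
      prod(m=7)
        prod(m=6)
          prod(m=5)
            prod(m=4)
              prod(m=3)
                prod(m=2)
                  prod(m=1)
                  -> return 1
                -> return 2
              -> return 6
            -> return 24
          -> return 120
        -> return 720
      -> return 5040
    -> return 40320
  -> return 362880
-> return 3628800

Final answer: 3628800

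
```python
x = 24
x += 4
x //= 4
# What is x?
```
Trace:
  x=24
  x=28
  x=7

Final answer: 7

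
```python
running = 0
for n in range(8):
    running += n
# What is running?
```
Trace:
  running=0
  running=0, n=0
  running=1, n=1
  running=3, n=2
  running=6, n=3
  running=10, n=4
  running=15, n=5
  running=21, n=6
  running=28, n=7

Final answer: 28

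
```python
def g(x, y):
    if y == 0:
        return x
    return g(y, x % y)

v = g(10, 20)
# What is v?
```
Call trace:
g(x=10, y=20)
  g(x=20, y=10)
    g(x=10, y=0)
    -> return 10
  -> return 10
-> return 10

Final answer: 10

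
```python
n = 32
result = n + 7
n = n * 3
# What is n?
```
Trace:
  n=32
  n=32, result=39
  n=96, result=39

Final answer: 96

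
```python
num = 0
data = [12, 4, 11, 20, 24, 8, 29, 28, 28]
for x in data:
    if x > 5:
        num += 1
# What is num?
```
Trace:
  num=0
  num=1, x=12
  num=1, x=4
  num=2, x=11
  num=3, x=20
  num=4, x=24
  num=5, x=8
  num=6, x=29
  num=7, x=28
  num=8, x=28

Final answer: 8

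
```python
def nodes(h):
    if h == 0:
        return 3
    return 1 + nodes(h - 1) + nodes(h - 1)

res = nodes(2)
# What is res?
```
Call trace (a repeated sub-call is expanded the first time; later identical calls just restate its return value):
nodes(h=2)
  nodes(h=1)
    nodes(h=0)
    -> return 3
    nodes(h=0)
    -> return 3
  -> return 7
  nodes(h=1) -> return 7  (same call as traced above)
-> return 15

Final answer: 15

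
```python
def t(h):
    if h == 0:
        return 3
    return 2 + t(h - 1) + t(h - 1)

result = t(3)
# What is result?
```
Call trace (a repeated sub-call is expanded the first time; later identical calls just restate its return value):
t(h=3)
  t(h=2)
    t(h=1)
      t(h=0)
      -> return 3
      t(h=0)
      -> return 3
    -> return 8
    t(h=1) -> return 8  (same call as traced above)
  -> return 18
  t(h=2) -> return 18  (same call as traced above)
-> return 38

Final answer: 38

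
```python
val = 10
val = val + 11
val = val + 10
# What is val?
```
Trace:
  val=10
  val=21
  val=31

Final answer: 31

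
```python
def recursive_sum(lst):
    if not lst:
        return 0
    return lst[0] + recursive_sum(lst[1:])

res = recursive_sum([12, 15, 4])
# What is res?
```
Call trace:
recursive_sum(lst=[12, 15, 4])
  recursive_sum(lst=[15, 4])
    recursive_sum(lst=[4])
      recursive_sum(lst=[])
      -> return 0
    -> return 4
  -> return 19
-> return 31

Final answer: 31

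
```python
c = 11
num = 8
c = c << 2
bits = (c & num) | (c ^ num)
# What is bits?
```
Trace:
  c=11
  c=11, num=8
  c=44, num=8
  c=44, num=8, bits=44

Final answer: 44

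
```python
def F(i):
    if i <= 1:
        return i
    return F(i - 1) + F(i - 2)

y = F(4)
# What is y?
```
Call trace (a repeated sub-call is expanded the first time; later identical calls just restate its return value):
F(i=4)
  F(i=3)
    F(i=2)
      F(i=1)
      -> return 1
      F(i=0)
      -> return 0
    -> return 1
    F(i=1)
    -> return 1
  -> return 2
  F(i=2) -> return 1  (same call as traced above)
-> return 3

Final answer: 3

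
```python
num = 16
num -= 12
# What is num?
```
Trace:
  num=16
  num=4

Final answer: 4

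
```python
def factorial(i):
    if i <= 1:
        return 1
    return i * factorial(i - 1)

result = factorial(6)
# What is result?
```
Call trace:
factorial(i=6)
  factorial(i=5)
    factorial(i=4)
      factorial(i=3)
        factorial(i=2)
          factorial(i=1)
          -> return 1
        -> return 2
      -> return 6
    -> return 24
  -> return 120
-> return 720

Final answer: 720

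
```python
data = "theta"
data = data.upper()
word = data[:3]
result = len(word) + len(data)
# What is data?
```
Trace:
  data='theta'
  data='THETA'
  data='THETA', word='THE'
  data='THETA', word='THE', result=8

Final answer: 'THETA'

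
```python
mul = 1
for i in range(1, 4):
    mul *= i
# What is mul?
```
Trace:
  mul=1
  mul=1, i=1
  mul=2, i=2
  mul=6, i=3

Final answer: 6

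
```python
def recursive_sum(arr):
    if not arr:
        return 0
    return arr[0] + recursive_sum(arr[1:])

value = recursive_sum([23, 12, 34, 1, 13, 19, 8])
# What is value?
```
Call trace:
recursive_sum(arr=[23, 12, 34, 1, 13, 19, 8])
  recursive_sum(arr=[12, 34, 1, 13, 19, 8])
    recursive_sum(arr=[34, 1, 13, 19, 8])
      recursive_sum(arr=[1, 13, 19, 8])
        recursive_sum(arr=[13, 19, 8])
          recursive_sum(arr=[19, 8])
            recursive_sum(arr=[8])
              recursive_sum(arr=[])
              -> return 0
            -> return 8
          -> return 27
        -> return 40
      -> return 41
    -> return 75
  -> return 87
-> return 110

Final answer: 110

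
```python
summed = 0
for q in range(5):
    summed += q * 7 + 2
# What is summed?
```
Trace:
  summed=0
  summed=2, q=0
  summed=11, q=1
  summed=27, q=2
  summed=50, q=3
  summed=80, q=4

Final answer: 80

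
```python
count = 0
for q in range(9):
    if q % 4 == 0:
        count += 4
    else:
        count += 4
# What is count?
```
Trace:
  count=0
  count=4, q=0
  count=8, q=1
  count=12, q=2
  count=16, q=3
  count=20, q=4
  count=24, q=5
  count=28, q=6
  count=32, q=7
  count=36, q=8

Final answer: 36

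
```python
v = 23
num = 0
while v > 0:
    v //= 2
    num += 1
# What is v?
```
Trace:
  v=23
  v=23, num=0
  v=11, num=1
  v=5, num=2
  v=2, num=3
  v=1, num=4
  v=0, num=5

Final answer: 0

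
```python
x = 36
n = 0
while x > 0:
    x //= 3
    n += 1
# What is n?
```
Trace:
  x=36
  x=36, n=0
  x=12, n=1
  x=4, n=2
  x=1, n=3
  x=0, n=4

Final answer: 4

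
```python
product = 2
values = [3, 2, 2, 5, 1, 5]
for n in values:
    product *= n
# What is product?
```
Trace:
  product=2
  product=6, n=3
  product=12, n=2
  product=24, n=2
  product=120, n=5
  product=120, n=1
  product=600, n=5

Final answer: 600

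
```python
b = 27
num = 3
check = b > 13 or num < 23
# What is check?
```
Trace:
  b=27
  b=27, num=3
  b=27, num=3, check=True

Final answer: True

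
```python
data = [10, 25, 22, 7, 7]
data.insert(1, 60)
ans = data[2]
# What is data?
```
Trace:
  data=[10, 25, 22, 7, 7]
  data=[10, 60, 25, 22, 7, 7]
  data=[10, 60, 25, 22, 7, 7], ans=25

Final answer: [10, 60, 25, 22, 7, 7]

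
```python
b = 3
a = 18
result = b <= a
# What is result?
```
Trace:
  b=3
  b=3, a=18
  b=3, a=18, result=True

Final answer: True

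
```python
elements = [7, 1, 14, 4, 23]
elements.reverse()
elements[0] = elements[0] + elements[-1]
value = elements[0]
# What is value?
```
Trace:
  elements=[7, 1, 14, 4, 23]
  elements=[23, 4, 14, 1, 7]
  elements=[30, 4, 14, 1, 7]
  elements=[30, 4, 14, 1, 7], value=30

Final answer: 30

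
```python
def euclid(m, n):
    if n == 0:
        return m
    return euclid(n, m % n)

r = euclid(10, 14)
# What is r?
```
Call trace:
euclid(m=10, n=14)
  euclid(m=14, n=10)
    euclid(m=10, n=4)
      euclid(m=4, n=2)
        euclid(m=2, n=0)
        -> return 2
      -> return 2
    -> return 2
  -> return 2
-> return 2

Final answer: 2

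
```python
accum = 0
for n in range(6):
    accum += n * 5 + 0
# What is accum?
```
Trace:
  accum=0
  accum=0, n=0
  accum=5, n=1
  accum=15, n=2
  accum=30, n=3
  accum=50, n=4
  accum=75, n=5

Final answer: 75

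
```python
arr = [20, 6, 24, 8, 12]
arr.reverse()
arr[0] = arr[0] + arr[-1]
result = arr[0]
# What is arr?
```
Trace:
  arr=[20, 6, 24, 8, 12]
  arr=[12, 8, 24, 6, 20]
  arr=[32, 8, 24, 6, 20]
  arr=[32, 8, 24, 6, 20], result=32

Final answer: [32, 8, 24, 6, 20]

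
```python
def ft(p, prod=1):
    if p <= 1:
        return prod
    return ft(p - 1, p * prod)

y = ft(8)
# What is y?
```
Call trace:
ft(p=8, prod=1)
  ft(p=7, prod=8)
    ft(p=6, prod=56)
      ft(p=5, prod=336)
        ft(p=4, prod=1680)
          ft(p=3, prod=6720)
            ft(p=2, prod=20160)
              ft(p=1, prod=40320)
              -> return 40320
            -> return 40320
          -> return 40320
        -> return 40320
      -> return 40320
    -> return 40320
  -> return 40320
-> return 40320

Final answer: 40320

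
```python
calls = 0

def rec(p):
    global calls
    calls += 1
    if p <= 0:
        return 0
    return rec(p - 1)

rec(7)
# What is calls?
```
Call trace:
rec(p=7)
  rec(p=6)
    rec(p=5)
      rec(p=4)
        rec(p=3)
          rec(p=2)
            rec(p=1)
              rec(p=0)
              -> return 0
            -> return 0
          -> return 0
        -> return 0
      -> return 0
    -> return 0
  -> return 0
-> return 0

calls is incremented once per call. rec is entered once for each p = 7, 6, 5, 4, 3, 2, 1, 0 (the p <= 0 call returns without recursing), i.e. 7 + 1 calls.
calls = 8

Final answer: 8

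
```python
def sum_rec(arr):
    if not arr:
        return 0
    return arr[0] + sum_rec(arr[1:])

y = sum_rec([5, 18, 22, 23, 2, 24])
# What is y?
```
Call trace:
sum_rec(arr=[5, 18, 22, 23, 2, 24])
  sum_rec(arr=[18, 22, 23, 2, 24])
    sum_rec(arr=[22, 23, 2, 24])
      sum_rec(arr=[23, 2, 24])
        sum_rec(arr=[2, 24])
          sum_rec(arr=[24])
            sum_rec(arr=[])
            -> return 0
          -> return 24
        -> return 26
      -> return 49
    -> return 71
  -> return 89
-> return 94

Final answer: 94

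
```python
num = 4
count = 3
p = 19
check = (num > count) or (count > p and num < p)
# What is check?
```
Trace:
  num=4
  num=4, count=3
  num=4, count=3, p=19
  num=4, count=3, p=19, check=True

Final answer: True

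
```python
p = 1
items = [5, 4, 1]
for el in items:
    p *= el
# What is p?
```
Trace:
  p=1
  p=5, el=5
  p=20, el=4
  p=20, el=1

Final answer: 20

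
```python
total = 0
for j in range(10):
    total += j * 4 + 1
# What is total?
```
Trace:
  total=0
  total=1, j=0
  total=6, j=1
  total=15, j=2
  total=28, j=3
  total=45, j=4
  total=66, j=5
  total=91, j=6
  total=120, j=7
  total=153, j=8
  total=190, j=9

Final answer: 190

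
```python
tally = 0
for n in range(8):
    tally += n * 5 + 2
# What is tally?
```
Trace:
  tally=0
  tally=2, n=0
  tally=9, n=1
  tally=21, n=2
  tally=38, n=3
  tally=60, n=4
  tally=87, n=5
  tally=119, n=6
  tally=156, n=7

Final answer: 156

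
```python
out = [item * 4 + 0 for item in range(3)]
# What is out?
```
Trace:
  item=0
  item=1
  item=2
  out=[0, 4, 8]

Final answer: [0, 4, 8]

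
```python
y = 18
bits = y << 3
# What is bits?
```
Trace:
  y=18
  y=18, bits=144

Final answer: 144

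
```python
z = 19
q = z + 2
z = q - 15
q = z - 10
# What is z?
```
Trace:
  z=19
  z=19, q=21
  z=6, q=21
  z=6, q=-4

Final answer: 6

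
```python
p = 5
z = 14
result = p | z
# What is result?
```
Trace:
  p=5
  p=5, z=14
  p=5, z=14, result=15

Final answer: 15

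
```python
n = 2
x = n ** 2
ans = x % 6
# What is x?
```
Trace:
  n=2
  n=2, x=4
  n=2, x=4, ans=4

Final answer: 4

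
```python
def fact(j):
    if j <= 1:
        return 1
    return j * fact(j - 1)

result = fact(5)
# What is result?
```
Call trace:
fact(j=5)
  fact(j=4)
    fact(j=3)
      fact(j=2)
        fact(j=1)
        -> return 1
      -> return 2
    -> return 6
  -> return 24
-> return 120

Final answer: 120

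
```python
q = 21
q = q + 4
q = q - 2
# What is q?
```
Trace:
  q=21
  q=25
  q=23

Final answer: 23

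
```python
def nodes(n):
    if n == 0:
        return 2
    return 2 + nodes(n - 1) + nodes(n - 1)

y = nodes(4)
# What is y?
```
Call trace (a repeated sub-call is expanded the first time; later identical calls just restate its return value):
nodes(n=4)
  nodes(n=3)
    nodes(n=2)
      nodes(n=1)
        nodes(n=0)
        -> return 2
        nodes(n=0)
        -> return 2
      -> return 6
      nodes(n=1) -> return 6  (same call as traced above)
    -> return 14
    nodes(n=2) -> return 14  (same call as traced above)
  -> return 30
  nodes(n=3) -> return 30  (same call as traced above)
-> return 62

Final answer: 62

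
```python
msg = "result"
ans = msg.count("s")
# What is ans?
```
Trace:
  msg='result'
  msg='result', ans=1

Final answer: 1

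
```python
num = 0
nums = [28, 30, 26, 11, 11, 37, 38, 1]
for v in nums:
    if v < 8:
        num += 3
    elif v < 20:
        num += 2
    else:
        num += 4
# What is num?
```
Trace:
  num=0
  num=4, v=28
  num=8, v=30
  num=12, v=26
  num=14, v=11
  num=16, v=11
  num=20, v=37
  num=24, v=38
  num=27, v=1

Final answer: 27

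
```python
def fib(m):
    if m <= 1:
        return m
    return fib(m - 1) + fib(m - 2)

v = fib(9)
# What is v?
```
Call trace (a repeated sub-call is expanded the first time; later identical calls just restate its return value):
fib(m=9)
  fib(m=8)
    fib(m=7)
      fib(m=6)
        fib(m=5)
          fib(m=4)
            fib(m=3)
              fib(m=2)
                fib(m=1)
                -> return 1
                fib(m=0)
                -> return 0
              -> return 1
              fib(m=1)
              -> return 1
            -> return 2
            fib(m=2) -> return 1  (same call as traced above)
          -> return 3
          fib(m=3) -> return 2  (same call as traced above)
        -> return 5
        fib(m=4) -> return 3  (same call as traced above)
      -> return 8
      fib(m=5) -> return 5  (same call as traced above)
    -> return 13
    fib(m=6) -> return 8  (same call as traced above)
  -> return 21
  fib(m=7) -> return 13  (same call as traced above)
-> return 34

Final answer: 34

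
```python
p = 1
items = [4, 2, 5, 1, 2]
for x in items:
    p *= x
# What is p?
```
Trace:
  p=1
  p=4, x=4
  p=8, x=2
  p=40, x=5
  p=40, x=1
  p=80, x=2

Final answer: 80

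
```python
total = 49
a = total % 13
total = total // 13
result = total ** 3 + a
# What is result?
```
Trace:
  total=49
  total=49, a=10
  total=3, a=10
  total=3, a=10, result=37

Final answer: 37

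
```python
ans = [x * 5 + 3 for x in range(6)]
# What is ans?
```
Trace:
  x=0
  x=1
  x=2
  x=3
  x=4
  x=5
  ans=[3, 8, 13, 18, 23, 28]

Final answer: [3, 8, 13, 18, 23, 28]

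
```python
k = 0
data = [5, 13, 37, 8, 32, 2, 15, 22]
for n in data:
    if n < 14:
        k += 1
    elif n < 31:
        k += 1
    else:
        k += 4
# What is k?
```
Trace:
  k=0
  k=1, n=5
  k=2, n=13
  k=6, n=37
  k=7, n=8
  k=11, n=32
  k=12, n=2
  k=13, n=15
  k=14, n=22

Final answer: 14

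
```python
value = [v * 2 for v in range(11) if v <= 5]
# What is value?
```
Trace:
  v=0
  v=1
  v=2
  v=3
  v=4
  v=5
  v=6
  v=7
  v=8
  v=9
  v=10
  value=[0, 2, 4, 6, 8, 10]

Final answer: [0, 2, 4, 6, 8, 10]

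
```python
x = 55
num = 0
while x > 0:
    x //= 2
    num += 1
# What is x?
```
Trace:
  x=55
  x=55, num=0
  x=27, num=1
  x=13, num=2
  x=6, num=3
  x=3, num=4
  x=1, num=5
  x=0, num=6

Final answer: 0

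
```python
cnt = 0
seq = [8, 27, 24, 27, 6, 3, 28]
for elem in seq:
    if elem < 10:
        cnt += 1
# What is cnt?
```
Trace:
  cnt=0
  cnt=1, elem=8
  cnt=1, elem=27
  cnt=1, elem=24
  cnt=1, elem=27
  cnt=2, elem=6
  cnt=3, elem=3
  cnt=3, elem=28

Final answer: 3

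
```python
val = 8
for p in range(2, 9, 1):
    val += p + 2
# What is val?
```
Trace:
  val=8
  val=12, p=2
  val=17, p=3
  val=23, p=4
  val=30, p=5
  val=38, p=6
  val=47, p=7
  val=57, p=8

Final answer: 57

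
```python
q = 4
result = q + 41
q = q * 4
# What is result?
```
Trace:
  q=4
  q=4, result=45
  q=16, result=45

Final answer: 45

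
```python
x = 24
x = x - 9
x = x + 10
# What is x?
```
Trace:
  x=24
  x=15
  x=25

Final answer: 25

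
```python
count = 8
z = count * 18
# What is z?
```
Trace:
  count=8
  count=8, z=144

Final answer: 144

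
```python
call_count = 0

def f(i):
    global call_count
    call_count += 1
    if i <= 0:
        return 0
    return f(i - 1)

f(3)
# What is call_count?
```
Call trace:
f(i=3)
  f(i=2)
    f(i=1)
      f(i=0)
      -> return 0
    -> return 0
  -> return 0
-> return 0

call_count is incremented once per call. f is entered once for each i = 3, 2, 1, 0 (the i <= 0 call returns without recursing), i.e. 3 + 1 calls.
call_count = 4

Final answer: 4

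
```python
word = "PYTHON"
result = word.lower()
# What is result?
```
Trace:
  word='PYTHON'
  word='PYTHON', result='python'

Final answer: 'python'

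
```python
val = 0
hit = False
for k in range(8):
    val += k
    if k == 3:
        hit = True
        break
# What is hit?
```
Trace:
  val=0
  val=0, hit=False
  val=0, hit=False, k=0
  val=1, hit=False, k=1
  val=3, hit=False, k=2
  val=6, hit=True, k=3

Final answer: True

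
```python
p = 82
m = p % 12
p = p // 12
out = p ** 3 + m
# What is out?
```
Trace:
  p=82
  p=82, m=10
  p=6, m=10
  p=6, m=10, out=226

Final answer: 226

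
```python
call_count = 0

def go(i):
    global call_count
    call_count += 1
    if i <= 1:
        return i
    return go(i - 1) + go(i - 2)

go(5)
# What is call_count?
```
Call trace (a repeated sub-call is expanded the first time; later identical calls just restate its return value):
go(i=5)
  go(i=4)
    go(i=3)
      go(i=2)
        go(i=1)
        -> return 1
        go(i=0)
        -> return 0
      -> return 1
      go(i=1)
      -> return 1
    -> return 2
    go(i=2) -> return 1  (same call as traced above)
  -> return 3
  go(i=3) -> return 2  (same call as traced above)
-> return 5

call_count is incremented once per call, so count the calls in each subtree. Let C(i) = number of calls made by go(i).
C(0) = C(1) = 1 (base case, no recursion); C(i) = 1 + C(i - 1) + C(i - 2) otherwise.
C(2) = 1 + C(1) + C(0) = 1 + 1 + 1 = 3
C(3) = 1 + C(2) + C(1) = 1 + 3 + 1 = 5
C(4) = 1 + C(3) + C(2) = 1 + 5 + 3 = 9
C(5) = 1 + C(4) + C(3) = 1 + 9 + 5 = 15
call_count = C(5) = 15

Final answer: 15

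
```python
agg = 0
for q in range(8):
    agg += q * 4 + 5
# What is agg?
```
Trace:
  agg=0
  agg=5, q=0
  agg=14, q=1
  agg=27, q=2
  agg=44, q=3
  agg=65, q=4
  agg=90, q=5
  agg=119, q=6
  agg=152, q=7

Final answer: 152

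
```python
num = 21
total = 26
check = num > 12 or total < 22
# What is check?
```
Trace:
  num=21
  num=21, total=26
  num=21, total=26, check=True

Final answer: True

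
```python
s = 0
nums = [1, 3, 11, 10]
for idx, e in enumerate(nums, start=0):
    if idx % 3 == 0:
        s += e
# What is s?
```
Trace:
  s=0
  s=1, idx=0, e=1
  s=1, idx=1, e=3
  s=1, idx=2, e=11
  s=11, idx=3, e=10

Final answer: 11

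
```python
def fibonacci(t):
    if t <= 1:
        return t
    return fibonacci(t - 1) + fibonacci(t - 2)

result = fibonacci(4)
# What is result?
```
Call trace (a repeated sub-call is expanded the first time; later identical calls just restate its return value):
fibonacci(t=4)
  fibonacci(t=3)
    fibonacci(t=2)
      fibonacci(t=1)
      -> return 1
      fibonacci(t=0)
      -> return 0
    -> return 1
    fibonacci(t=1)
    -> return 1
  -> return 2
  fibonacci(t=2) -> return 1  (same call as traced above)
-> return 3

Final answer: 3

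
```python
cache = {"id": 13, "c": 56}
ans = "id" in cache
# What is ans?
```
Trace:
  cache={'id': 13, 'c': 56}
  cache={'id': 13, 'c': 56}, ans=True

Final answer: True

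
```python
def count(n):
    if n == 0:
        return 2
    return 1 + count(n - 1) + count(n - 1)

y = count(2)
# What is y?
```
Call trace (a repeated sub-call is expanded the first time; later identical calls just restate its return value):
count(n=2)
  count(n=1)
    count(n=0)
    -> return 2
    count(n=0)
    -> return 2
  -> return 5
  count(n=1) -> return 5  (same call as traced above)
-> return 11

Final answer: 11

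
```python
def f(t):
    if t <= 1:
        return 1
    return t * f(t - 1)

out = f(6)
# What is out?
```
Call trace:
f(t=6)
  f(t=5)
    f(t=4)
      f(t=3)
        f(t=2)
          f(t=1)
          -> return 1
        -> return 2
      -> return 6
    -> return 24
  -> return 120
-> return 720

Final answer: 720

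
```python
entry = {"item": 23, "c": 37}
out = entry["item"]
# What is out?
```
Trace:
  entry={'item': 23, 'c': 37}
  entry={'item': 23, 'c': 37}, out=23

Final answer: 23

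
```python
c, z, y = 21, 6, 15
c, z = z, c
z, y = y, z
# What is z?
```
Trace:
  c=21, z=6, y=15
  c=6, z=21, y=15
  c=6, z=15, y=21

Final answer: 15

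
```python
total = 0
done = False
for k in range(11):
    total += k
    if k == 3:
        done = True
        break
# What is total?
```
Trace:
  total=0
  total=0, done=False
  total=0, done=False, k=0
  total=1, done=False, k=1
  total=3, done=False, k=2
  total=6, done=True, k=3

Final answer: 6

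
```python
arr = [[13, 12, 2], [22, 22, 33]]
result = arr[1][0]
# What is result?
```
Trace:
  arr=[[13, 12, 2], [22, 22, 33]]
  arr=[[13, 12, 2], [22, 22, 33]], result=22

Final answer: 22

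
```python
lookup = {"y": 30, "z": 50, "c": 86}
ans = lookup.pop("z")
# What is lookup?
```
Trace:
  lookup={'y': 30, 'z': 50, 'c': 86}
  lookup={'y': 30, 'c': 86}, ans=50

Final answer: {'y': 30, 'c': 86}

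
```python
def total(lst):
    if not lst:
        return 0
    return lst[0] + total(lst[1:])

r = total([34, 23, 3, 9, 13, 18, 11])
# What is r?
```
Call trace:
total(lst=[34, 23, 3, 9, 13, 18, 11])
  total(lst=[23, 3, 9, 13, 18, 11])
    total(lst=[3, 9, 13, 18, 11])
      total(lst=[9, 13, 18, 11])
        total(lst=[13, 18, 11])
          total(lst=[18, 11])
            total(lst=[11])
              total(lst=[])
              -> return 0
            -> return 11
          -> return 29
        -> return 42
      -> return 51
    -> return 54
  -> return 77
-> return 111

Final answer: 111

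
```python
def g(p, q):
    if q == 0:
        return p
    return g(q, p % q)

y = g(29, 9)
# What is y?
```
Call trace:
g(p=29, q=9)
  g(p=9, q=2)
    g(p=2, q=1)
      g(p=1, q=0)
      -> return 1
    -> return 1
  -> return 1
-> return 1

Final answer: 1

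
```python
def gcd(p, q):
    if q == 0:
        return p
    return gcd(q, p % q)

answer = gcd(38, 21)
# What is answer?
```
Call trace:
gcd(p=38, q=21)
  gcd(p=21, q=17)
    gcd(p=17, q=4)
      gcd(p=4, q=1)
        gcd(p=1, q=0)
        -> return 1
      -> return 1
    -> return 1
  -> return 1
-> return 1

Final answer: 1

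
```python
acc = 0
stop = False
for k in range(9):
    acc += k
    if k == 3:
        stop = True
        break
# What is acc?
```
Trace:
  acc=0
  acc=0, stop=False
  acc=0, stop=False, k=0
  acc=1, stop=False, k=1
  acc=3, stop=False, k=2
  acc=6, stop=True, k=3

Final answer: 6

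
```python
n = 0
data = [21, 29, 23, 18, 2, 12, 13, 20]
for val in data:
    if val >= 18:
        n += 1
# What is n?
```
Trace:
  n=0
  n=1, val=21
  n=2, val=29
  n=3, val=23
  n=4, val=18
  n=4, val=2
  n=4, val=12
  n=4, val=13
  n=5, val=20

Final answer: 5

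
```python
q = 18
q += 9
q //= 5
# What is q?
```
Trace:
  q=18
  q=27
  q=5

Final answer: 5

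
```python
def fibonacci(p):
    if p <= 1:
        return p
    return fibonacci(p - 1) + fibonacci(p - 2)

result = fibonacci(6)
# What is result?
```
Call trace (a repeated sub-call is expanded the first time; later identical calls just restate its return value):
fibonacci(p=6)
  fibonacci(p=5)
    fibonacci(p=4)
      fibonacci(p=3)
        fibonacci(p=2)
          fibonacci(p=1)
          -> return 1
          fibonacci(p=0)
          -> return 0
        -> return 1
        fibonacci(p=1)
        -> return 1
      -> return 2
      fibonacci(p=2) -> return 1  (same call as traced above)
    -> return 3
    fibonacci(p=3) -> return 2  (same call as traced above)
  -> return 5
  fibonacci(p=4) -> return 3  (same call as traced above)
-> return 8

Final answer: 8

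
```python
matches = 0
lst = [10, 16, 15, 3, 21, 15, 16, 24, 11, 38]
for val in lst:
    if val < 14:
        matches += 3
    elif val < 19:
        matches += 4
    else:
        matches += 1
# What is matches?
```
Trace:
  matches=0
  matches=3, val=10
  matches=7, val=16
  matches=11, val=15
  matches=14, val=3
  matches=15, val=21
  matches=19, val=15
  matches=23, val=16
  matches=24, val=24
  matches=27, val=11
  matches=28, val=38

Final answer: 28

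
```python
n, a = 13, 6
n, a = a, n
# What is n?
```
Trace:
  n=13, a=6
  n=6, a=13

Final answer: 6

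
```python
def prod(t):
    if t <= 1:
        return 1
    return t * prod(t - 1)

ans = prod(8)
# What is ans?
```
Call trace:
prod(t=8)
  prod(t=7)
    prod(t=6)
      prod(t=5)
        prod(t=4)
          prod(t=3)
            prod(t=2)
              prod(t=1)
              -> return 1
            -> return 2
          -> return 6
        -> return 24
      -> return 120
    -> return 720
  -> return 5040
-> return 40320

Final answer: 40320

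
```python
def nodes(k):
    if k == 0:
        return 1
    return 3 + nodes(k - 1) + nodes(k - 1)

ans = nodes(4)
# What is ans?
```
Call trace (a repeated sub-call is expanded the first time; later identical calls just restate its return value):
nodes(k=4)
  nodes(k=3)
    nodes(k=2)
      nodes(k=1)
        nodes(k=0)
        -> return 1
        nodes(k=0)
        -> return 1
      -> return 5
      nodes(k=1) -> return 5  (same call as traced above)
    -> return 13
    nodes(k=2) -> return 13  (same call as traced above)
  -> return 29
  nodes(k=3) -> return 29  (same call as traced above)
-> return 61

Final answer: 61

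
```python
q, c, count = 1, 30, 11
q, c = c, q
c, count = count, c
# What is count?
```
Trace:
  q=1, c=30, count=11
  q=30, c=1, count=11
  q=30, c=11, count=1

Final answer: 1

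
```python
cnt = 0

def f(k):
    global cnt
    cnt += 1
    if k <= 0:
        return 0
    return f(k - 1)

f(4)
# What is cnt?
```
Call trace:
f(k=4)
  f(k=3)
    f(k=2)
      f(k=1)
        f(k=0)
        -> return 0
      -> return 0
    -> return 0
  -> return 0
-> return 0

cnt is incremented once per call. f is entered once for each k = 4, 3, 2, 1, 0 (the k <= 0 call returns without recursing), i.e. 4 + 1 calls.
cnt = 5

Final answer: 5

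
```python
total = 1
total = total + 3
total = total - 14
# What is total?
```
Trace:
  total=1
  total=4
  total=-10

Final answer: -10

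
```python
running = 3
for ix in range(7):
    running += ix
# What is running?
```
Trace:
  running=3
  running=3, ix=0
  running=4, ix=1
  running=6, ix=2
  running=9, ix=3
  running=13, ix=4
  running=18, ix=5
  running=24, ix=6

Final answer: 24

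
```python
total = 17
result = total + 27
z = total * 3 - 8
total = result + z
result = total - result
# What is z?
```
Trace:
  total=17
  total=17, result=44
  total=17, result=44, z=43
  total=87, result=44, z=43
  total=87, result=43, z=43

Final answer: 43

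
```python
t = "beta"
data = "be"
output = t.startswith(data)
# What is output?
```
Trace:
  t='beta'
  t='beta', data='be'
  t='beta', data='be', output=True

Final answer: True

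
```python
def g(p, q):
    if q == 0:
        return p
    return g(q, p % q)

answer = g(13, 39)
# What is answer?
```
Call trace:
g(p=13, q=39)
  g(p=39, q=13)
    g(p=13, q=0)
    -> return 13
  -> return 13
-> return 13

Final answer: 13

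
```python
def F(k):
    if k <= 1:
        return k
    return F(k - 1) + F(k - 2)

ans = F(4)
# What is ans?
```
Call trace (a repeated sub-call is expanded the first time; later identical calls just restate its return value):
F(k=4)
  F(k=3)
    F(k=2)
      F(k=1)
      -> return 1
      F(k=0)
      -> return 0
    -> return 1
    F(k=1)
    -> return 1
  -> return 2
  F(k=2) -> return 1  (same call as traced above)
-> return 3

Final answer: 3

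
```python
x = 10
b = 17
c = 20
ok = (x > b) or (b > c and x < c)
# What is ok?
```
Trace:
  x=10
  x=10, b=17
  x=10, b=17, c=20
  x=10, b=17, c=20, ok=False

Final answer: False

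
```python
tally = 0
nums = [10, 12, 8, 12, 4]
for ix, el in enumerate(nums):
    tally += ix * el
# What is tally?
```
Trace:
  tally=0
  tally=0, ix=0, el=10
  tally=12, ix=1, el=12
  tally=28, ix=2, el=8
  tally=64, ix=3, el=12
  tally=80, ix=4, el=4

Final answer: 80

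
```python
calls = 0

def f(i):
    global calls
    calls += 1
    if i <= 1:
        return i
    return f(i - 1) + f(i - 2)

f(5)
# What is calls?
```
Call trace (a repeated sub-call is expanded the first time; later identical calls just restate its return value):
f(i=5)
  f(i=4)
    f(i=3)
      f(i=2)
        f(i=1)
        -> return 1
        f(i=0)
        -> return 0
      -> return 1
      f(i=1)
      -> return 1
    -> return 2
    f(i=2) -> return 1  (same call as traced above)
  -> return 3
  f(i=3) -> return 2  (same call as traced above)
-> return 5

calls is incremented once per call, so count the calls in each subtree. Let C(i) = number of calls made by f(i).
C(0) = C(1) = 1 (base case, no recursion); C(i) = 1 + C(i - 1) + C(i - 2) otherwise.
C(2) = 1 + C(1) + C(0) = 1 + 1 + 1 = 3
C(3) = 1 + C(2) + C(1) = 1 + 3 + 1 = 5
C(4) = 1 + C(3) + C(2) = 1 + 5 + 3 = 9
C(5) = 1 + C(4) + C(3) = 1 + 9 + 5 = 15
calls = C(5) = 15

Final answer: 15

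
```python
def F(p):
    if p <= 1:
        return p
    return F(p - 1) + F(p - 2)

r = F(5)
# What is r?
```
Call trace (a repeated sub-call is expanded the first time; later identical calls just restate its return value):
F(p=5)
  F(p=4)
    F(p=3)
      F(p=2)
        F(p=1)
        -> return 1
        F(p=0)
        -> return 0
      -> return 1
      F(p=1)
      -> return 1
    -> return 2
    F(p=2) -> return 1  (same call as traced above)
  -> return 3
  F(p=3) -> return 2  (same call as traced above)
-> return 5

Final answer: 5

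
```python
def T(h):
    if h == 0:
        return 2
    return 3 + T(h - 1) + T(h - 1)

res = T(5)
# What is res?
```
Call trace (a repeated sub-call is expanded the first time; later identical calls just restate its return value):
T(h=5)
  T(h=4)
    T(h=3)
      T(h=2)
        T(h=1)
          T(h=0)
          -> return 2
          T(h=0)
          -> return 2
        -> return 7
        T(h=1) -> return 7  (same call as traced above)
      -> return 17
      T(h=2) -> return 17  (same call as traced above)
    -> return 37
    T(h=3) -> return 37  (same call as traced above)
  -> return 77
  T(h=4) -> return 77  (same call as traced above)
-> return 157

Final answer: 157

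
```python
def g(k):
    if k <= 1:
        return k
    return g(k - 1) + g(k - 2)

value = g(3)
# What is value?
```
Call trace:
g(k=3)
  g(k=2)
    g(k=1)
    -> return 1
    g(k=0)
    -> return 0
  -> return 1
  g(k=1)
  -> return 1
-> return 2

Final answer: 2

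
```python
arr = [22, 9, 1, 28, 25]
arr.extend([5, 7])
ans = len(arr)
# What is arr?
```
Trace:
  arr=[22, 9, 1, 28, 25]
  arr=[22, 9, 1, 28, 25, 5, 7]
  arr=[22, 9, 1, 28, 25, 5, 7], ans=7

Final answer: [22, 9, 1, 28, 25, 5, 7]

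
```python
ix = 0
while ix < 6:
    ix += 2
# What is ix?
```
Trace:
  ix=0
  ix=2
  ix=4
  ix=6

Final answer: 6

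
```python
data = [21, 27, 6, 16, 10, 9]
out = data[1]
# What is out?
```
Trace:
  data=[21, 27, 6, 16, 10, 9]
  data=[21, 27, 6, 16, 10, 9], out=27

Final answer: 27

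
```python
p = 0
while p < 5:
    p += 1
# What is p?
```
Trace:
  p=0
  p=1
  p=2
  p=3
  p=4
  p=5

Final answer: 5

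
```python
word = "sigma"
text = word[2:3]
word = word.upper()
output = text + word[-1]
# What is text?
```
Trace:
  word='sigma'
  word='sigma', text='g'
  word='SIGMA', text='g'
  word='SIGMA', text='g', output='gA'

Final answer: 'g'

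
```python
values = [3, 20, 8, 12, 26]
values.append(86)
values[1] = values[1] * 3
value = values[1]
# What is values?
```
Trace:
  values=[3, 20, 8, 12, 26]
  values=[3, 20, 8, 12, 26, 86]
  values=[3, 60, 8, 12, 26, 86]
  values=[3, 60, 8, 12, 26, 86], value=60

Final answer: [3, 60, 8, 12, 26, 86]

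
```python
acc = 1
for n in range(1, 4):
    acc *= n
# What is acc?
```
Trace:
  acc=1
  acc=1, n=1
  acc=2, n=2
  acc=6, n=3

Final answer: 6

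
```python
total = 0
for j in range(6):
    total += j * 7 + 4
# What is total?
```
Trace:
  total=0
  total=4, j=0
  total=15, j=1
  total=33, j=2
  total=58, j=3
  total=90, j=4
  total=129, j=5

Final answer: 129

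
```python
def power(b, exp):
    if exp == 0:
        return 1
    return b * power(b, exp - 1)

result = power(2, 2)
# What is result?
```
Call trace:
power(b=2, exp=2)
  power(b=2, exp=1)
    power(b=2, exp=0)
    -> return 1
  -> return 2
-> return 4

Final answer: 4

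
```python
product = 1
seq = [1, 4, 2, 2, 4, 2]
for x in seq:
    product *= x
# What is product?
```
Trace:
  product=1
  product=1, x=1
  product=4, x=4
  product=8, x=2
  product=16, x=2
  product=64, x=4
  product=128, x=2

Final answer: 128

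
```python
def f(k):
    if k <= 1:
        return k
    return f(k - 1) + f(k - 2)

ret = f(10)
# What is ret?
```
Call trace (a repeated sub-call is expanded the first time; later identical calls just restate its return value):
f(k=10)
  f(k=9)
    f(k=8)
      f(k=7)
        f(k=6)
          f(k=5)
            f(k=4)
              f(k=3)
                f(k=2)
                  f(k=1)
                  -> return 1
                  f(k=0)
                  -> return 0
                -> return 1
                f(k=1)
                -> return 1
              -> return 2
              f(k=2) -> return 1  (same call as traced above)
            -> return 3
            f(k=3) -> return 2  (same call as traced above)
          -> return 5
          f(k=4) -> return 3  (same call as traced above)
        -> return 8
        f(k=5) -> return 5  (same call as traced above)
      -> return 13
      f(k=6) -> return 8  (same call as traced above)
    -> return 21
    f(k=7) -> return 13  (same call as traced above)
  -> return 34
  f(k=8) -> return 21  (same call as traced above)
-> return 55

Final answer: 55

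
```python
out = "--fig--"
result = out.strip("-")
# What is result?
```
Trace:
  out='--fig--'
  out='--fig--', result='fig'

Final answer: 'fig'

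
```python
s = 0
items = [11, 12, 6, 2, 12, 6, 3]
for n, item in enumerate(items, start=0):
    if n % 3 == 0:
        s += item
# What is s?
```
Trace:
  s=0
  s=11, n=0, item=11
  s=11, n=1, item=12
  s=11, n=2, item=6
  s=13, n=3, item=2
  s=13, n=4, item=12
  s=13, n=5, item=6
  s=16, n=6, item=3

Final answer: 16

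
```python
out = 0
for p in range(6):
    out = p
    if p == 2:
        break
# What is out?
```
Trace:
  out=0
  out=0, p=0
  out=1, p=1
  out=2, p=2

Final answer: 2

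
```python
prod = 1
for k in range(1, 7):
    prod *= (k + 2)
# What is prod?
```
Trace:
  prod=1
  prod=3, k=1
  prod=12, k=2
  prod=60, k=3
  prod=360, k=4
  prod=2520, k=5
  prod=20160, k=6

Final answer: 20160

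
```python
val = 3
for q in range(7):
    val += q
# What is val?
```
Trace:
  val=3
  val=3, q=0
  val=4, q=1
  val=6, q=2
  val=9, q=3
  val=13, q=4
  val=18, q=5
  val=24, q=6

Final answer: 24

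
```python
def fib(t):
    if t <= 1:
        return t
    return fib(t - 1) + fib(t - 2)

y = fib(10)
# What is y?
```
Call trace (a repeated sub-call is expanded the first time; later identical calls just restate its return value):
fib(t=10)
  fib(t=9)
    fib(t=8)
      fib(t=7)
        fib(t=6)
          fib(t=5)
            fib(t=4)
              fib(t=3)
                fib(t=2)
                  fib(t=1)
                  -> return 1
                  fib(t=0)
                  -> return 0
                -> return 1
                fib(t=1)
                -> return 1
              -> return 2
              fib(t=2) -> return 1  (same call as traced above)
            -> return 3
            fib(t=3) -> return 2  (same call as traced above)
          -> return 5
          fib(t=4) -> return 3  (same call as traced above)
        -> return 8
        fib(t=5) -> return 5  (same call as traced above)
      -> return 13
      fib(t=6) -> return 8  (same call as traced above)
    -> return 21
    fib(t=7) -> return 13  (same call as traced above)
  -> return 34
  fib(t=8) -> return 21  (same call as traced above)
-> return 55

Final answer: 55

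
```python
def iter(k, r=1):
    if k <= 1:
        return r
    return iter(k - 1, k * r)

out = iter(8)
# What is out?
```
Call trace:
iter(k=8, r=1)
  iter(k=7, r=8)
    iter(k=6, r=56)
      iter(k=5, r=336)
        iter(k=4, r=1680)
          iter(k=3, r=6720)
            iter(k=2, r=20160)
              iter(k=1, r=40320)
              -> return 40320
            -> return 40320
          -> return 40320
        -> return 40320
      -> return 40320
    -> return 40320
  -> return 40320
-> return 40320

Final answer: 40320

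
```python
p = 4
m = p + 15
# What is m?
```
Trace:
  p=4
  p=4, m=19

Final answer: 19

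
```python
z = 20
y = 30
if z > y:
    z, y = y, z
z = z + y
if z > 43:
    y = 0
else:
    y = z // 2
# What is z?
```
Trace:
  z=20
  z=20, y=30
  z=20, y=30
  z=50, y=30
  z=50, y=0

Final answer: 50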